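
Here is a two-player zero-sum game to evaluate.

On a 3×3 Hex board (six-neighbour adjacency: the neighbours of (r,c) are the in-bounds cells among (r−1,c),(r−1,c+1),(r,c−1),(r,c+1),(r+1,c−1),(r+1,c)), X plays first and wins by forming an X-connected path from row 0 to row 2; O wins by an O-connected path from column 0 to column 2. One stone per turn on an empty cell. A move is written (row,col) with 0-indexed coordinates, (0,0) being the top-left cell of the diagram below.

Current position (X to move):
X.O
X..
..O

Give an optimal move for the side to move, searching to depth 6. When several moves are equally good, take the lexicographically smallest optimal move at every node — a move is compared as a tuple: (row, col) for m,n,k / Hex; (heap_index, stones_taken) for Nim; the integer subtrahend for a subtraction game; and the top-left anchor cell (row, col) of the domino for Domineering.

[X.O/X../..O] X move#1: (0,1):-1/XXO/X../..O, (1,1):+1/X.O/XX./..O*, (1,2):-1/X.O/X.X/..O, (2,0):+1/X.O/X../X.O, (2,1):+1/X.O/X../.XO
[X.O/XX./..O] O move#2: (0,1):-1/XOO/XX./..O*, (1,2):-1/X.O/XXO/..O, (2,0):-1/X.O/XX./O.O, (2,1):-1/X.O/XX./.OO
[XOO/XX./..O] X move#3: (1,2):+1/XOO/XXX/..O*, (2,0):+1/XOO/XX./X.O, (2,1):+1/XOO/XX./.XO
[XOO/XXX/..O] O move#4: (2,0):-1/XOO/XXX/O.O*, (2,1):-1/XOO/XXX/.OO
[XOO/XXX/O.O] X move#5: (2,1):+1/XOO/XXX/OXO*
[XOO/XXX/OXO] end (terminal -1, O#6); searched X.O/X../..O to 6

X's best at [X.O/X../..O]: (1,1)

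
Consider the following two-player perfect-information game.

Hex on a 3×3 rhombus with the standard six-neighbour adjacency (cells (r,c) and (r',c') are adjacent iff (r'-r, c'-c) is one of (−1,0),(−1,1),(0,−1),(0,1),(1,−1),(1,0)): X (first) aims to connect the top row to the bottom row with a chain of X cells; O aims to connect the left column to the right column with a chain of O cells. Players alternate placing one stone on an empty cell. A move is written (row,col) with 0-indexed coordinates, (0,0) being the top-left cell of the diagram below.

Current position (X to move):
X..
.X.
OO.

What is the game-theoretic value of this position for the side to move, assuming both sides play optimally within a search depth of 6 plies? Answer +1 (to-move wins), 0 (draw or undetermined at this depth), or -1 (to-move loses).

value(X../.X./OO., X) = -1

ply 1, X at X../.X./OO. | (0,1)=-1→XX./.X./OO.*; (0,2)=-1→X.X/.X./OO.; (1,0)=-1→X../XX./OO.; (1,2)=-1→X../.XX/OO.; (2,2)=-1→X../.X./OOX
ply 2, O at XX./.X./OO. | (0,2)=+1→XXO/.X./OO.*; (1,0)=+1→XX./OX./OO.; (1,2)=+1→XX./.XO/OO.; (2,2)=+1→XX./.X./OOO
ply 3, X at XXO/.X./OO. | (1,0)=-1→XXO/XX./OO.*; (1,2)=-1→XXO/.XX/OO.; (2,2)=-1→XXO/.X./OOX
ply 4, O at XXO/XX./OO. | (1,2)=+1→XXO/XXO/OO.*; (2,2)=+1→XXO/XX./OOO
ply 5: XXO/XXO/OO. is terminal -1 (X); from X../.X./OO. depth 6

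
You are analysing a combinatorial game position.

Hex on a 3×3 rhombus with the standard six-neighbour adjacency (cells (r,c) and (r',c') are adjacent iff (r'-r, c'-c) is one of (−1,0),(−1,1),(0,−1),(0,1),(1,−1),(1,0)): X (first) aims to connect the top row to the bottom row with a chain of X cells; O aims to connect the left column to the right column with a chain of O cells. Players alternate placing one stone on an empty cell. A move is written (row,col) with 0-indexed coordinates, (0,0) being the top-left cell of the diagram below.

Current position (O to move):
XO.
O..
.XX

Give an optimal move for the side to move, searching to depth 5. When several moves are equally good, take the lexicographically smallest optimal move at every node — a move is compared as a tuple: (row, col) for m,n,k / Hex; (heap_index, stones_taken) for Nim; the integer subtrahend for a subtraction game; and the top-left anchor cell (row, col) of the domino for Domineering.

[XO./O../.XX] O move#1: (0,2):+1/XOO/O../.XX*, (1,1):+1/XO./OO./.XX, (1,2):+1/XO./O.O/.XX, (2,0):-1/XO./O../OXX
[XOO/O../.XX] end (terminal -1, X#2); searched XO./O../.XX to 5

O's best at [XO./O../.XX]: (0,2)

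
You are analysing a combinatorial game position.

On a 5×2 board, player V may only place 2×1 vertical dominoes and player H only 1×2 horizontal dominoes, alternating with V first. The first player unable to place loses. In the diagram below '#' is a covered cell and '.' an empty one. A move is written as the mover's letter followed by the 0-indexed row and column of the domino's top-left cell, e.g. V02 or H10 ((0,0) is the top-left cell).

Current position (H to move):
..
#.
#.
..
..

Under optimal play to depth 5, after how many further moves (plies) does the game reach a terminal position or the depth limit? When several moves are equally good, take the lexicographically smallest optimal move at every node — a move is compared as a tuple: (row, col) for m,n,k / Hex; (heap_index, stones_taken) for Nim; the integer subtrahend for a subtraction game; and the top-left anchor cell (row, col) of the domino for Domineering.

PV length from [../#./#./../..]: 3 plies

[../#./#./../..] H move#1: H00:-1/##/#./#./../.., H30:+1/../#./#./##/..*, H40:+1/../#./#./../##
[../#./#./##/..] V move#2: V01:-1/.#/##/#./##/..*, V11:-1/../##/##/##/..
[.#/##/#./##/..] H move#3: H40:+1/.#/##/#./##/##*
[.#/##/#./##/##] end (terminal -1, V#4); searched ../#./#./../.. to 5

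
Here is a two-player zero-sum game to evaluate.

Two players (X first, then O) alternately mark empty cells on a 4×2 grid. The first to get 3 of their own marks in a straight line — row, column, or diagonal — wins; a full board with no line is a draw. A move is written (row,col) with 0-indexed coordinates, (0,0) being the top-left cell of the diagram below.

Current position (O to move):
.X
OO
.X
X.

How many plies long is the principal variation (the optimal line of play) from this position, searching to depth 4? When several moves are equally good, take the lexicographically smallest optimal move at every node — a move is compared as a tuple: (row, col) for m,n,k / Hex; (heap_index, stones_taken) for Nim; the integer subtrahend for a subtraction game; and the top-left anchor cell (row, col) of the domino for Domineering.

[.X/OO/.X/X.] O move#1: (0,0):+0/OX/OO/.X/X.*, (2,0):+0/.X/OO/OX/X., (3,1):+0/.X/OO/.X/XO
[OX/OO/.X/X.] X move#2: (2,0):+0/OX/OO/XX/X.*, (3,1):-1/OX/OO/.X/XX
[OX/OO/XX/X.] O move#3: (3,1):+0/OX/OO/XX/XO*
[OX/OO/XX/XO] end (terminal +0, X#4); searched .X/OO/.X/X. to 4

PV length from [.X/OO/.X/X.]: 3 plies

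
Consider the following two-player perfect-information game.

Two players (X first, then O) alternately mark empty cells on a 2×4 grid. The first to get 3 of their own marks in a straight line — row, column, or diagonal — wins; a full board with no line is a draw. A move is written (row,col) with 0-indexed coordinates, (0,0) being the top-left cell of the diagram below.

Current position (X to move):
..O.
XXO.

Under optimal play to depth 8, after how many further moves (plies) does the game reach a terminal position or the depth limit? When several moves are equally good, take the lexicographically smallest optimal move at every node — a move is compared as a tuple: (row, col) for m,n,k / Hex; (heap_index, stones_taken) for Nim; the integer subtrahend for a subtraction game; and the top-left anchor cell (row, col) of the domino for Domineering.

PV length from [..O./XXO.]: 4 plies

p1 X@[..O./XXO.]: (0,0)[X.O./XXO.]+0* (0,1)[.XO./XXO.]+0 (0,3)[..OX/XXO.]+0 (1,3)[..O./XXOX]-1
p2 O@[X.O./XXO.]: (0,1)[XOO./XXO.]+0* (0,3)[X.OO/XXO.]+0 (1,3)[X.O./XXOO]+0
p3 X@[XOO./XXO.]: (0,3)[XOOX/XXO.]+0* (1,3)[XOO./XXOX]-1
p4 O@[XOOX/XXO.]: (1,3)[XOOX/XXOO]+0*
p5 X@[XOOX/XXOO] terminal +0; root [..O./XXO.] d8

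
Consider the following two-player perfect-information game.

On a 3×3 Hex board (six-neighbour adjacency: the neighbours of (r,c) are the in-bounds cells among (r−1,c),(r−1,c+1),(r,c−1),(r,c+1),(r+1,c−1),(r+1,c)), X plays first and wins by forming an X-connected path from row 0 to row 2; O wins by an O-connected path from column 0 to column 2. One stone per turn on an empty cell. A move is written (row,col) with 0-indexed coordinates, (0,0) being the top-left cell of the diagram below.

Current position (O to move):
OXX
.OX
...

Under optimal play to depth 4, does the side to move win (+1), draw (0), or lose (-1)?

p1 O@[OXX/.OX/...]: (1,0)[OXX/OOX/...]-1* (2,0)[OXX/.OX/O..]-1 (2,1)[OXX/.OX/.O.]-1 (2,2)[OXX/.OX/..O]-1
p2 X@[OXX/OOX/...]: (2,0)[OXX/OOX/X..]+1* (2,1)[OXX/OOX/.X.]+1 (2,2)[OXX/OOX/..X]+1
p3 O@[OXX/OOX/X..]: (2,1)[OXX/OOX/XO.]-1* (2,2)[OXX/OOX/X.O]-1
p4 X@[OXX/OOX/XO.]: (2,2)[OXX/OOX/XOX]+1*
p5 O@[OXX/OOX/XOX] terminal -1; root [OXX/.OX/...] d4

value(OXX/.OX/..., O) = -1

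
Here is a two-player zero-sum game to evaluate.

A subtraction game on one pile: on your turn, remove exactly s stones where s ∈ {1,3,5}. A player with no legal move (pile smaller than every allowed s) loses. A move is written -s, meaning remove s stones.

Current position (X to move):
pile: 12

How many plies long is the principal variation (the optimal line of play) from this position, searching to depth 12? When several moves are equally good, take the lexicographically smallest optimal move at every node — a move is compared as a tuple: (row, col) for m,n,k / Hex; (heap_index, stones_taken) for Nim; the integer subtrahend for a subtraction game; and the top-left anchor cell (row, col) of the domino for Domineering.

PV length from [12]: 12 plies

p1 X@[12]: -1[11]-1* -3[9]-1 -5[7]-1
p2 O@[11]: -1[10]+1* -3[8]+1 -5[6]+1
p3 X@[10]: -1[9]-1* -3[7]-1 -5[5]-1
p4 O@[9]: -1[8]+1* -3[6]+1 -5[4]+1
p5 X@[8]: -1[7]-1* -3[5]-1 -5[3]-1
p6 O@[7]: -1[6]+1* -3[4]+1 -5[2]+1
p7 X@[6]: -1[5]-1* -3[3]-1 -5[1]-1
p8 O@[5]: -1[4]+1* -3[2]+1 -5[0]+1
p9 X@[4]: -1[3]-1* -3[1]-1
p10 O@[3]: -1[2]+1* -3[0]+1
p11 X@[2]: -1[1]-1*
p12 O@[1]: -1[0]+1*
p13 X@[0] terminal -1; root [12] d12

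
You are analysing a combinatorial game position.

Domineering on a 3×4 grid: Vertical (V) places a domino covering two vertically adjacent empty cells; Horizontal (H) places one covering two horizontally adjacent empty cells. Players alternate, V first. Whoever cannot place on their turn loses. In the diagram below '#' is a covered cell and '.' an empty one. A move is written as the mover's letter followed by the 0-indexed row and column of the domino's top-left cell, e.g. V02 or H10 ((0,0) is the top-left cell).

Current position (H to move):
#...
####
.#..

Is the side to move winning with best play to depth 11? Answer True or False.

H winning at [#.../####/.#..]: True

p1 H@[#.../####/.#..]: H01[###./####/.#..]+1* H02[#.##/####/.#..]+1 H22[#.../####/.###]+1
p2 V@[###./####/.#..] terminal -1; root [#.../####/.#..] d11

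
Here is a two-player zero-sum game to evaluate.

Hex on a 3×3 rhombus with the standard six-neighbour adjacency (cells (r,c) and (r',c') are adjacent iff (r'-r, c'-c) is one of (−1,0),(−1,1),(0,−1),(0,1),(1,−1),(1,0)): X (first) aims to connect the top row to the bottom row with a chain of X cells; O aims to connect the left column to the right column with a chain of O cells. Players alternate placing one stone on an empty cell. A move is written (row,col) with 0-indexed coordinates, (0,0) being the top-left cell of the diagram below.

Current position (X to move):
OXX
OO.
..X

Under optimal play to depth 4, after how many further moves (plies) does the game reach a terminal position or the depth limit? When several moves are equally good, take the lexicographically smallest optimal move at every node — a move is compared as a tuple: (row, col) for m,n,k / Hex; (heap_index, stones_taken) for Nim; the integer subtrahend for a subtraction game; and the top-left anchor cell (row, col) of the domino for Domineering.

[OXX/OO./..X] X move#1: (1,2):+1/OXX/OOX/..X*, (2,0):-1/OXX/OO./X.X, (2,1):-1/OXX/OO./.XX
[OXX/OOX/..X] end (terminal -1, O#2); searched OXX/OO./..X to 4

PV length from [OXX/OO./..X]: 1 ply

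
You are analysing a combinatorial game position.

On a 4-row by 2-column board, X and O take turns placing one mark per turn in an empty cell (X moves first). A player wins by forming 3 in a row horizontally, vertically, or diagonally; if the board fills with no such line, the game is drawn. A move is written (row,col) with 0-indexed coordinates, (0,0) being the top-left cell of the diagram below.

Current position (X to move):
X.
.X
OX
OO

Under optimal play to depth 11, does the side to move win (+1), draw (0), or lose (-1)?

value(X./.X/OX/OO, X) = +1

p1 X@[X./.X/OX/OO]: (0,1)[XX/.X/OX/OO]+1* (1,0)[X./XX/OX/OO]+0
p2 O@[XX/.X/OX/OO] terminal -1; root [X./.X/OX/OO] d11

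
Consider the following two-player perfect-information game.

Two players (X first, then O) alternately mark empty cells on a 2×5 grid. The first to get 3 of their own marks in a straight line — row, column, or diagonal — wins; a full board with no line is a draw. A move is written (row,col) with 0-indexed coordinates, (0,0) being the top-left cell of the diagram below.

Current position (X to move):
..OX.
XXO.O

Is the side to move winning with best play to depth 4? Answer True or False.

X winning at [..OX./XXO.O]: False

p1 X@[..OX./XXO.O]: (0,0)[X.OX./XXO.O]-1 (0,1)[.XOX./XXO.O]-1 (0,4)[..OXX/XXO.O]-1 (1,3)[..OX./XXOXO]+0*
p2 O@[..OX./XXOXO]: (0,0)[O.OX./XXOXO]+0* (0,1)[.OOX./XXOXO]+0 (0,4)[..OXO/XXOXO]+0
p3 X@[O.OX./XXOXO]: (0,1)[OXOX./XXOXO]+0* (0,4)[O.OXX/XXOXO]-1
p4 O@[OXOX./XXOXO]: (0,4)[OXOXO/XXOXO]+0*
p5 X@[OXOXO/XXOXO] terminal +0; root [..OX./XXO.O] d4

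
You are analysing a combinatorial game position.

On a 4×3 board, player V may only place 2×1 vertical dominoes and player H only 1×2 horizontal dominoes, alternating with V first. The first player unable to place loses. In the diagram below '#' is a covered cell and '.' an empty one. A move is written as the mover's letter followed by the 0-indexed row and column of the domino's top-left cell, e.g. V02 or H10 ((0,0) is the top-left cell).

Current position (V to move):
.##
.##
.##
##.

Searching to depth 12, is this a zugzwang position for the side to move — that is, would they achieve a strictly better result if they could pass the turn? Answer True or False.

p1 V@[.##/.##/.##/##.]: V00[###/###/.##/##.]+1* V10[.##/###/###/##.]+1
p2 H@[###/###/.##/##.] terminal -1; root [.##/.##/.##/##.] d12
pass branch (H moves first from the same position):
  | p1 H@[.##/.##/.##/##.] terminal -1; root [.##/.##/.##/##.] d12
V moving scores +1; V passing scores +1

zugzwang(.##/.##/.##/##., V) = False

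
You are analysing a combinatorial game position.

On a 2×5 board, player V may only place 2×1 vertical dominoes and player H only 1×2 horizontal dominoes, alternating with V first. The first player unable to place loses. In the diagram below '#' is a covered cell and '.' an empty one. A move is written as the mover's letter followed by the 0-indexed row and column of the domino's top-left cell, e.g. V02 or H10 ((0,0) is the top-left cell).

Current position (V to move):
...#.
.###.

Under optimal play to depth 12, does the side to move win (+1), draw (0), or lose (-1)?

p1 V@[...#./.###.]: V00[#..#./####.]+1* V04[...##/.####]-1
p2 H@[#..#./####.]: H01[####./####.]-1*
p3 V@[####./####.]: V04[#####/#####]+1*
p4 H@[#####/#####] terminal -1; root [...#./.###.] d12

value(...#./.###., V) = +1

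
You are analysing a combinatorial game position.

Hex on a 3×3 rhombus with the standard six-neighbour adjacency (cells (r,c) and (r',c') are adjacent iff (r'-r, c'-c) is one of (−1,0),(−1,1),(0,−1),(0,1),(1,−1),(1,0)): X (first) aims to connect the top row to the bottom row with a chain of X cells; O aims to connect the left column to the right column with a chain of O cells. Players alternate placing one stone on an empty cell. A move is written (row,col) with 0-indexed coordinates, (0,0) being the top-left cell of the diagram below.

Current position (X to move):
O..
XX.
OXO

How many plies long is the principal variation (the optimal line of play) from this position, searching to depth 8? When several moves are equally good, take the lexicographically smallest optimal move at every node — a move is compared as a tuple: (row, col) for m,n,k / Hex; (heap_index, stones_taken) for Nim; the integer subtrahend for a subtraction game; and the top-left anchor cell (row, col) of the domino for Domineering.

PV length from [O../XX./OXO]: 1 ply

ply 1, X at O../XX./OXO | (0,1)=+1→OX./XX./OXO*; (0,2)=+1→O.X/XX./OXO; (1,2)=+1→O../XXX/OXO
ply 2: OX./XX./OXO is terminal -1 (O); from O../XX./OXO depth 8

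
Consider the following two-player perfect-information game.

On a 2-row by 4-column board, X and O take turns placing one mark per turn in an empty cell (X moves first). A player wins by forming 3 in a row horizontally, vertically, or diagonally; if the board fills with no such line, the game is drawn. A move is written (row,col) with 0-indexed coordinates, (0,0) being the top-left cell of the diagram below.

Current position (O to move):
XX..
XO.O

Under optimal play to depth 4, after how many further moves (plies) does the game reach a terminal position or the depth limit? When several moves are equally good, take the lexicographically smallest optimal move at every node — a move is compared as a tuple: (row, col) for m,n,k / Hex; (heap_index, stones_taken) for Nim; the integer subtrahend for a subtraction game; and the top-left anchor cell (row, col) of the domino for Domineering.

PV length from [XX../XO.O]: 1 ply

p1 O@[XX../XO.O]: (0,2)[XXO./XO.O]+0 (0,3)[XX.O/XO.O]-1 (1,2)[XX../XOOO]+1*
p2 X@[XX../XOOO] terminal -1; root [XX../XO.O] d4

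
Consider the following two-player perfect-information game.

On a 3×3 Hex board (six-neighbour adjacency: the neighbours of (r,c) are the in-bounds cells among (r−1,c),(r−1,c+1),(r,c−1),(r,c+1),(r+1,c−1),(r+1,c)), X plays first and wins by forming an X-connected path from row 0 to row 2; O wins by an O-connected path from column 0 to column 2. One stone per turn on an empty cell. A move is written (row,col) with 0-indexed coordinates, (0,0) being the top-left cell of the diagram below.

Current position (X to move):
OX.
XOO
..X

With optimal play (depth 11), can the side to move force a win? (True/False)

p1 X@[OX./XOO/..X]: (0,2)[OXX/XOO/..X]-1 (2,0)[OX./XOO/X.X]+1* (2,1)[OX./XOO/.XX]-1
p2 O@[OX./XOO/X.X] terminal -1; root [OX./XOO/..X] d11

X winning at [OX./XOO/..X]: True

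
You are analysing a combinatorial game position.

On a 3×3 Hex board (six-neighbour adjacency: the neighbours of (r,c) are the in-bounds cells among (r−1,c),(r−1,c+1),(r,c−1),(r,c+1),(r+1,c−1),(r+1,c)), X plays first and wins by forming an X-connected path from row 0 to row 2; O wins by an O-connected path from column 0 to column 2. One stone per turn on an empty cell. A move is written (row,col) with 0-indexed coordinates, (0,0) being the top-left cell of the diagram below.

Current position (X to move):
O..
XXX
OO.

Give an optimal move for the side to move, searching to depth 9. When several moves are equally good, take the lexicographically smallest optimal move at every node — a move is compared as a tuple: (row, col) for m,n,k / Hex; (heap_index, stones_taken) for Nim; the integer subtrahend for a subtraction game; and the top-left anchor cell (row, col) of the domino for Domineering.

[O../XXX/OO.] X move#1: (0,1):-1/OX./XXX/OO., (0,2):-1/O.X/XXX/OO., (2,2):+1/O../XXX/OOX*
[O../XXX/OOX] O move#2: (0,1):-1/OO./XXX/OOX*, (0,2):-1/O.O/XXX/OOX
[OO./XXX/OOX] X move#3: (0,2):+1/OOX/XXX/OOX*
[OOX/XXX/OOX] end (terminal -1, O#4); searched O../XXX/OO. to 9

X's best at [O../XXX/OO.]: (2,2)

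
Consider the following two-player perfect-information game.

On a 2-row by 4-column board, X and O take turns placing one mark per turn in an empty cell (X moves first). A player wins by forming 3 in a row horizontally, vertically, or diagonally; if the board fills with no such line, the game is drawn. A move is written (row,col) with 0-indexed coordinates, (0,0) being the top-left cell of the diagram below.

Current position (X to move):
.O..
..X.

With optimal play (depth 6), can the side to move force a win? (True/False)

ply 1, X at .O../..X. | (0,0)=+0→XO../..X.; (0,2)=+0→.OX./..X.; (0,3)=+0→.O.X/..X.; (1,0)=+0→.O../X.X.; (1,1)=+1→.O../.XX.*; (1,3)=+0→.O../..XX
ply 2, O at .O../.XX. | (0,0)=-1→OO../.XX.*; (0,2)=-1→.OO./.XX.; (0,3)=-1→.O.O/.XX.; (1,0)=-1→.O../OXX.; (1,3)=-1→.O../.XXO
ply 3, X at OO../.XX. | (0,2)=+1→OOX./.XX.*; (0,3)=-1→OO.X/.XX.; (1,0)=+1→OO../XXX.; (1,3)=+1→OO../.XXX
ply 4, O at OOX./.XX. | (0,3)=-1→OOXO/.XX.*; (1,0)=-1→OOX./OXX.; (1,3)=-1→OOX./.XXO
ply 5, X at OOXO/.XX. | (1,0)=+1→OOXO/XXX.*; (1,3)=+1→OOXO/.XXX
ply 6: OOXO/XXX. is terminal -1 (O); from .O../..X. depth 6

X winning at [.O../..X.]: True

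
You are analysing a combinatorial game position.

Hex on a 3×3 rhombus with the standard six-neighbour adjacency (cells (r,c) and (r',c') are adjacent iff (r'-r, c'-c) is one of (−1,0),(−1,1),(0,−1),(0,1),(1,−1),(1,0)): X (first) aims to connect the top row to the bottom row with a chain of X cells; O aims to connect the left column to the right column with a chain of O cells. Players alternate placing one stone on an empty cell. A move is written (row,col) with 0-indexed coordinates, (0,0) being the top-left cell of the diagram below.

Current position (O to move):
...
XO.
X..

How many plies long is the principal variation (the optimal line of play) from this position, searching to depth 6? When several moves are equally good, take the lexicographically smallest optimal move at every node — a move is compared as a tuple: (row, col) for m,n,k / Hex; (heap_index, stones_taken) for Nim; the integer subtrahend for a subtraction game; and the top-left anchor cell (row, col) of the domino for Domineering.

ply 1, O at .../XO./X.. | (0,0)=-1→O../XO./X..*; (0,1)=-1→.O./XO./X..; (0,2)=-1→..O/XO./X..; (1,2)=-1→.../XOO/X..; (2,1)=-1→.../XO./XO.; (2,2)=-1→.../XO./X.O
ply 2, X at O../XO./X.. | (0,1)=+1→OX./XO./X..*; (0,2)=+1→O.X/XO./X..; (1,2)=+1→O../XOX/X..; (2,1)=-1→O../XO./XX.; (2,2)=-1→O../XO./X.X
ply 3: OX./XO./X.. is terminal -1 (O); from .../XO./X.. depth 6

PV length from [.../XO./X..]: 2 plies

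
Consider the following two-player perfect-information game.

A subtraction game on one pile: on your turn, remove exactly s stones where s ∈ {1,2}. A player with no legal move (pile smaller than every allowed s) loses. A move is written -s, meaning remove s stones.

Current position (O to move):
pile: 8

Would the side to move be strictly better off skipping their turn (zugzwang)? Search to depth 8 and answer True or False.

zugzwang(8, O) = False

p1 O@[8]: -1[7]-1 -2[6]+1*
p2 X@[6]: -1[5]-1* -2[4]-1
p3 O@[5]: -1[4]-1 -2[3]+1*
p4 X@[3]: -1[2]-1* -2[1]-1
p5 O@[2]: -1[1]-1 -2[0]+1*
p6 X@[0] terminal -1; root [8] d8
suppose O passes — search the same position with X to move:
pass> p1 X@[8]: -1[7]-1 -2[6]+1*
pass> p2 O@[6]: -1[5]-1* -2[4]-1
pass> p3 X@[5]: -1[4]-1 -2[3]+1*
pass> p4 O@[3]: -1[2]-1* -2[1]-1
pass> p5 X@[2]: -1[1]-1 -2[0]+1*
pass> p6 O@[0] terminal -1; root [8] d8
for O: play +1, pass -1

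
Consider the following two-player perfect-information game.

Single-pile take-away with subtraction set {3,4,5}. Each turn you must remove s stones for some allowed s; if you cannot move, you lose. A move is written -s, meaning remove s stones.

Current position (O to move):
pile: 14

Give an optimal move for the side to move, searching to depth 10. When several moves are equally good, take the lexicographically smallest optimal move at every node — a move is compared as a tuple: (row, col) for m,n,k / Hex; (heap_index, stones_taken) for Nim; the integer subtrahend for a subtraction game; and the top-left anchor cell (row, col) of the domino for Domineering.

[14] O move#1: -3:-1/11, -4:+1/10*, -5:+1/9
[10] X move#2: -3:-1/7*, -4:-1/6, -5:-1/5
[7] O move#3: -3:-1/4, -4:-1/3, -5:+1/2*
[2] end (terminal -1, X#4); searched 14 to 10

O's best at [14]: -4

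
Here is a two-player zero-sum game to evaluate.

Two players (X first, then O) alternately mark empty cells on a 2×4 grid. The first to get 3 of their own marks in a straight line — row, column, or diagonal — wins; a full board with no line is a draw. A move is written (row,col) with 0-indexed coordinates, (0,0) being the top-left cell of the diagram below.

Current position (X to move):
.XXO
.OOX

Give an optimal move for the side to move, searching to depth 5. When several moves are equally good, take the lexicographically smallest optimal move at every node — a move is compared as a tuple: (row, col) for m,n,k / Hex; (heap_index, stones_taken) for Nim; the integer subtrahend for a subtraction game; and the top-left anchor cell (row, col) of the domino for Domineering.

[.XXO/.OOX] X move#1: (0,0):+1/XXXO/.OOX*, (1,0):+0/.XXO/XOOX
[XXXO/.OOX] end (terminal -1, O#2); searched .XXO/.OOX to 5

X's best at [.XXO/.OOX]: (0,0)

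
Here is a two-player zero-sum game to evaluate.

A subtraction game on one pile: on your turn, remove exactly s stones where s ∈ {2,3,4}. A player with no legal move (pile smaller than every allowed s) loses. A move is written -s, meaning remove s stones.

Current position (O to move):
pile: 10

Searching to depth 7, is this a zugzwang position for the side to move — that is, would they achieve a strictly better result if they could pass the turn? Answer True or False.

p1 O@[10]: -2[8]-1 -3[7]+1* -4[6]+1
p2 X@[7]: -2[5]-1* -3[4]-1 -4[3]-1
p3 O@[5]: -2[3]-1 -3[2]-1 -4[1]+1*
p4 X@[1] terminal -1; root [10] d7
suppose O passes — search the same position with X to move:
pass> p1 X@[10]: -2[8]-1 -3[7]+1* -4[6]+1
pass> p2 O@[7]: -2[5]-1* -3[4]-1 -4[3]-1
pass> p3 X@[5]: -2[3]-1 -3[2]-1 -4[1]+1*
pass> p4 O@[1] terminal -1; root [10] d7
for O: play +1, pass -1

zugzwang(10, O) = False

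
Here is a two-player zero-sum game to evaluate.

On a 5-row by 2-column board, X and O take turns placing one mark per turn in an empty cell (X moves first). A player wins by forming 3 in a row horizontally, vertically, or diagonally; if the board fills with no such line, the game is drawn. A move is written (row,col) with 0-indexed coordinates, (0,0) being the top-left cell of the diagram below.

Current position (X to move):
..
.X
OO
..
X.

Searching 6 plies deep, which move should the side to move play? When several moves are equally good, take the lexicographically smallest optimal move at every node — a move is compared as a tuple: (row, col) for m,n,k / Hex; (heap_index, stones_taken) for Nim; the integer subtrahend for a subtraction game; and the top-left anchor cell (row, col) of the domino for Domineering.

ply 1, X at ../.X/OO/../X. | (0,0)=+0→X./.X/OO/../X.*; (0,1)=-1→.X/.X/OO/../X.; (1,0)=+0→../XX/OO/../X.; (3,0)=+0→../.X/OO/X./X.; (3,1)=-1→../.X/OO/.X/X.; (4,1)=-1→../.X/OO/../XX
ply 2, O at X./.X/OO/../X. | (0,1)=+0→XO/.X/OO/../X.*; (1,0)=+0→X./OX/OO/../X.; (3,0)=+0→X./.X/OO/O./X.; (3,1)=+0→X./.X/OO/.O/X.; (4,1)=+0→X./.X/OO/../XO
ply 3, X at XO/.X/OO/../X. | (1,0)=+0→XO/XX/OO/../X.*; (3,0)=+0→XO/.X/OO/X./X.; (3,1)=+0→XO/.X/OO/.X/X.; (4,1)=+0→XO/.X/OO/../XX
ply 4, O at XO/XX/OO/../X. | (3,0)=+0→XO/XX/OO/O./X.*; (3,1)=+0→XO/XX/OO/.O/X.; (4,1)=+0→XO/XX/OO/../XO
ply 5, X at XO/XX/OO/O./X. | (3,1)=+0→XO/XX/OO/OX/X.*; (4,1)=+0→XO/XX/OO/O./XX
ply 6, O at XO/XX/OO/OX/X. | (4,1)=+0→XO/XX/OO/OX/XO*
ply 7: XO/XX/OO/OX/XO is terminal +0 (X); from ../.X/OO/../X. depth 6

X's best at [../.X/OO/../X.]: (0,0)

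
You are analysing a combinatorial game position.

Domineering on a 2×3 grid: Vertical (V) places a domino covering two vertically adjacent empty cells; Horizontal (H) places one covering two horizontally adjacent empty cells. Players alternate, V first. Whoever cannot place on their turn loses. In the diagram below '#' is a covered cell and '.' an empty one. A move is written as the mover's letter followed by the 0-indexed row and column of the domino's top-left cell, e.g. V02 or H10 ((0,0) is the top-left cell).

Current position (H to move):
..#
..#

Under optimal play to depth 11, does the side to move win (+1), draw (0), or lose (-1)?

value(..#/..#, H) = +1

p1 H@[..#/..#]: H00[###/..#]+1* H10[..#/###]+1
p2 V@[###/..#] terminal -1; root [..#/..#] d11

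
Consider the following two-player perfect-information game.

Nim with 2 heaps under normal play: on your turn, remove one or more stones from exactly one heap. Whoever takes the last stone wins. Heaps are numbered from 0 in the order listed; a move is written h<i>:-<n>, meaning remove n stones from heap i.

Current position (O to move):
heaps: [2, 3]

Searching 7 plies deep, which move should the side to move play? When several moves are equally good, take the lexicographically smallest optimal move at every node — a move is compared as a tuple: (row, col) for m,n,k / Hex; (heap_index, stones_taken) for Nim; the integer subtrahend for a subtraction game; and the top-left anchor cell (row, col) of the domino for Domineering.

O's best at [(2,3)]: h1:-1

ply 1, O at (2,3) | h0:-1=-1→(1,3); h0:-2=-1→(0,3); h1:-1=+1→(2,2)*; h1:-2=-1→(2,1); h1:-3=-1→(2,0)
ply 2, X at (2,2) | h0:-1=-1→(1,2)*; h0:-2=-1→(0,2); h1:-1=-1→(2,1); h1:-2=-1→(2,0)
ply 3, O at (1,2) | h0:-1=-1→(0,2); h1:-1=+1→(1,1)*; h1:-2=-1→(1,0)
ply 4, X at (1,1) | h0:-1=-1→(0,1)*; h1:-1=-1→(1,0)
ply 5, O at (0,1) | h1:-1=+1→(0,0)*
ply 6: (0,0) is terminal -1 (X); from (2,3) depth 7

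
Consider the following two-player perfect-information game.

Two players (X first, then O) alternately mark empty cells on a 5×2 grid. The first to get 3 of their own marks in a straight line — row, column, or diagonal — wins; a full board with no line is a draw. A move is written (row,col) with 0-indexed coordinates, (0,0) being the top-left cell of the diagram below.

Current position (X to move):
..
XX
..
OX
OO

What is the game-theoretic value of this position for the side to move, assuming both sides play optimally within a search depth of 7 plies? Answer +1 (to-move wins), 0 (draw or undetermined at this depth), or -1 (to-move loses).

value(../XX/../OX/OO, X) = +1

[../XX/../OX/OO] X move#1: (0,0):-1/X./XX/../OX/OO, (0,1):-1/.X/XX/../OX/OO, (2,0):+1/../XX/X./OX/OO*, (2,1):+1/../XX/.X/OX/OO
[../XX/X./OX/OO] O move#2: (0,0):-1/O./XX/X./OX/OO*, (0,1):-1/.O/XX/X./OX/OO, (2,1):-1/../XX/XO/OX/OO
[O./XX/X./OX/OO] X move#3: (0,1):+0/OX/XX/X./OX/OO, (2,1):+1/O./XX/XX/OX/OO*
[O./XX/XX/OX/OO] end (terminal -1, O#4); searched ../XX/../OX/OO to 7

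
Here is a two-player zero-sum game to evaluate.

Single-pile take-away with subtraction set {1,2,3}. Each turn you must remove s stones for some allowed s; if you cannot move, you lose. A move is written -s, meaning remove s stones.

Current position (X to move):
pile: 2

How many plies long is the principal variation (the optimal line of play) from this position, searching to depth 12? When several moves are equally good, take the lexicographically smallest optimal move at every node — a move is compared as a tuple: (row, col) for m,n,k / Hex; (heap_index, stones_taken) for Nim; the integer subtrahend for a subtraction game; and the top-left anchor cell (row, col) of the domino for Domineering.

PV length from [2]: 1 ply

[2] X move#1: -1:-1/1, -2:+1/0*
[0] end (terminal -1, O#2); searched 2 to 12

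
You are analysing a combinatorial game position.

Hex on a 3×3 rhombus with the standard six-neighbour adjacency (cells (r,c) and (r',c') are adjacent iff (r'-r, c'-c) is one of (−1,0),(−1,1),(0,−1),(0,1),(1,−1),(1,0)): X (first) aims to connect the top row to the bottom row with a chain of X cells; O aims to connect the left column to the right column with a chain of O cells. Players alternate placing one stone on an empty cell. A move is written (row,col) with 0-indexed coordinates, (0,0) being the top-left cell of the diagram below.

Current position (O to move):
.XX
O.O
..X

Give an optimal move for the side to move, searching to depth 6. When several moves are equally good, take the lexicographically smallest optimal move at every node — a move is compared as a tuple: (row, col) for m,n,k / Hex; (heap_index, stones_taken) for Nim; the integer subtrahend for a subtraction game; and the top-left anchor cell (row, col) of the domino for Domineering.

p1 O@[.XX/O.O/..X]: (0,0)[OXX/O.O/..X]-1 (1,1)[.XX/OOO/..X]+1* (2,0)[.XX/O.O/O.X]+1 (2,1)[.XX/O.O/.OX]+1
p2 X@[.XX/OOO/..X] terminal -1; root [.XX/O.O/..X] d6

O's best at [.XX/O.O/..X]: (1,1)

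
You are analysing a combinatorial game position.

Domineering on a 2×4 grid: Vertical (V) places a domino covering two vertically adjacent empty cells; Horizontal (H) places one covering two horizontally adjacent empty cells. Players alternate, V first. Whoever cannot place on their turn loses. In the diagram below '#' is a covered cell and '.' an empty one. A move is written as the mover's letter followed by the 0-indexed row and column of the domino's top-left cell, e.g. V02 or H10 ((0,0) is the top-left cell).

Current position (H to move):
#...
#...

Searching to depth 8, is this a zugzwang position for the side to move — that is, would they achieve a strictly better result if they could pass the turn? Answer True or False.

p1 H@[#.../#...]: H01[###./#...]+1* H02[#.##/#...]+1 H11[#.../###.]+1 H12[#.../#.##]+1
p2 V@[###./#...]: V03[####/#..#]-1*
p3 H@[####/#..#]: H11[####/####]+1*
p4 V@[####/####] terminal -1; root [#.../#...] d8
suppose H passes — search the same position with V to move:
pass> p1 V@[#.../#...]: V01[##../##..]-1 V02[#.#./#.#.]+1* V03[#..#/#..#]-1
pass> p2 H@[#.#./#.#.] terminal -1; root [#.../#...] d8
for H: play +1, pass -1

zugzwang(#.../#..., H) = False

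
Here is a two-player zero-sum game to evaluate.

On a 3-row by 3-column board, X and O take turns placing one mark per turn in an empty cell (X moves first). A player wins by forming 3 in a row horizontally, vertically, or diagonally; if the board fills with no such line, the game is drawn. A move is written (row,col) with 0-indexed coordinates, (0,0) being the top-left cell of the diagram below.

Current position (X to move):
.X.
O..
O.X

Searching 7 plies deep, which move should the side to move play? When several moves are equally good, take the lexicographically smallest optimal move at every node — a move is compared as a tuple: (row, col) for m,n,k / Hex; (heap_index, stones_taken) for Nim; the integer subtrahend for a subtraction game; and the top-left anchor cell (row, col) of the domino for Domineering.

X's best at [.X./O../O.X]: (0,0)

ply 1, X at .X./O../O.X | (0,0)=+1→XX./O../O.X*; (0,2)=-1→.XX/O../O.X; (1,1)=-1→.X./OX./O.X; (1,2)=-1→.X./O.X/O.X; (2,1)=-1→.X./O../OXX
ply 2, O at XX./O../O.X | (0,2)=-1→XXO/O../O.X*; (1,1)=-1→XX./OO./O.X; (1,2)=-1→XX./O.O/O.X; (2,1)=-1→XX./O../OOX
ply 3, X at XXO/O../O.X | (1,1)=+1→XXO/OX./O.X*; (1,2)=-1→XXO/O.X/O.X; (2,1)=-1→XXO/O../OXX
ply 4: XXO/OX./O.X is terminal -1 (O); from .X./O../O.X depth 7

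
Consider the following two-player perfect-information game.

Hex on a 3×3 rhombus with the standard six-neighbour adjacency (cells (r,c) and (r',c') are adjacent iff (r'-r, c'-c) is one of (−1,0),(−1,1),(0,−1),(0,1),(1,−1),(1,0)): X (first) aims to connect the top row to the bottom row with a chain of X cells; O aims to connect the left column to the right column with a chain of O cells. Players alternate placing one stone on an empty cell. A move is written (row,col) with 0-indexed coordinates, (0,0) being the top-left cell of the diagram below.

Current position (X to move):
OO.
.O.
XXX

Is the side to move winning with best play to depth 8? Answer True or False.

p1 X@[OO./.O./XXX]: (0,2)[OOX/.O./XXX]-1* (1,0)[OO./XO./XXX]-1 (1,2)[OO./.OX/XXX]-1
p2 O@[OOX/.O./XXX]: (1,0)[OOX/OO./XXX]-1 (1,2)[OOX/.OO/XXX]+1*
p3 X@[OOX/.OO/XXX] terminal -1; root [OO./.O./XXX] d8

X winning at [OO./.O./XXX]: False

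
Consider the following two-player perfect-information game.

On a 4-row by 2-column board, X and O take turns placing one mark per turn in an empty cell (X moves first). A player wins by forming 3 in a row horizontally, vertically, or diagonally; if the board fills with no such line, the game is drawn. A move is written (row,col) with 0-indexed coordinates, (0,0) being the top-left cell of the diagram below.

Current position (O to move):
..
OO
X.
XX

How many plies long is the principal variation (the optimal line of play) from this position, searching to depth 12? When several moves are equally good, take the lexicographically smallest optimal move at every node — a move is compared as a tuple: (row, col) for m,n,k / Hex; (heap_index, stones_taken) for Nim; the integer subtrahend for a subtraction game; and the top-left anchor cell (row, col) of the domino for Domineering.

p1 O@[../OO/X./XX]: (0,0)[O./OO/X./XX]+0* (0,1)[.O/OO/X./XX]+0 (2,1)[../OO/XO/XX]+0
p2 X@[O./OO/X./XX]: (0,1)[OX/OO/X./XX]+0* (2,1)[O./OO/XX/XX]+0
p3 O@[OX/OO/X./XX]: (2,1)[OX/OO/XO/XX]+0*
p4 X@[OX/OO/XO/XX] terminal +0; root [../OO/X./XX] d12

PV length from [../OO/X./XX]: 3 plies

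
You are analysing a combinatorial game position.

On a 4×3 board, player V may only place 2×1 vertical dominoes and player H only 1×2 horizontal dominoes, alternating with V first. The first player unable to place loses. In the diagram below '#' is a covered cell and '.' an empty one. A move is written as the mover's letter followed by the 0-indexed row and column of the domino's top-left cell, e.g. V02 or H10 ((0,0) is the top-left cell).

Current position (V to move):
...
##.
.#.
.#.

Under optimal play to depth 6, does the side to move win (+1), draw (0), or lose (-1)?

value(.../##./.#./.#., V) = +1

[.../##./.#./.#.] V move#1: V02:+1/..#/###/.#./.#.*, V12:+1/.../###/.##/.#., V20:+1/.../##./##./##., V22:+1/.../##./.##/.##
[..#/###/.#./.#.] H move#2: H00:-1/###/###/.#./.#.*
[###/###/.#./.#.] V move#3: V20:+1/###/###/##./##.*, V22:+1/###/###/.##/.##
[###/###/##./##.] end (terminal -1, H#4); searched .../##./.#./.#. to 6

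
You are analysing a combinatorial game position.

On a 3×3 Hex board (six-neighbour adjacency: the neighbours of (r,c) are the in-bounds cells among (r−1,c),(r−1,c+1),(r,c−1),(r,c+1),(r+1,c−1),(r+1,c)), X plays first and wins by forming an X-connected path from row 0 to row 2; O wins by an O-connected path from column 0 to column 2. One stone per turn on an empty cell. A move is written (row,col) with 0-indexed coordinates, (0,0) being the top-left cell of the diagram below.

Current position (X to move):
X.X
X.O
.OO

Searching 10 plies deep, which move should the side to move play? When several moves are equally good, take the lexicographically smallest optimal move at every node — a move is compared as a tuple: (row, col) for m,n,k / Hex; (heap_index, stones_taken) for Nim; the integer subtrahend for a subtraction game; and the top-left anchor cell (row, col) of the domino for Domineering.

ply 1, X at X.X/X.O/.OO | (0,1)=-1→XXX/X.O/.OO; (1,1)=-1→X.X/XXO/.OO; (2,0)=+1→X.X/X.O/XOO*
ply 2: X.X/X.O/XOO is terminal -1 (O); from X.X/X.O/.OO depth 10

X's best at [X.X/X.O/.OO]: (2,0)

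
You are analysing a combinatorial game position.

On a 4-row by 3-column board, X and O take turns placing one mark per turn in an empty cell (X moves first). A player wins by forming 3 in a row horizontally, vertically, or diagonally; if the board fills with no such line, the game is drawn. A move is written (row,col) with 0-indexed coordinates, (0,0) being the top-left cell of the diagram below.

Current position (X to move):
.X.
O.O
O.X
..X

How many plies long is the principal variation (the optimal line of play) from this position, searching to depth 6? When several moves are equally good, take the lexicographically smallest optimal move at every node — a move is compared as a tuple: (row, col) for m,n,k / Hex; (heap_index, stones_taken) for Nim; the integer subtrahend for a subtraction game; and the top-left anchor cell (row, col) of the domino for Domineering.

PV length from [.X./O.O/O.X/..X]: 2 plies

ply 1, X at .X./O.O/O.X/..X | (0,0)=-1→XX./O.O/O.X/..X*; (0,2)=-1→.XX/O.O/O.X/..X; (1,1)=-1→.X./OXO/O.X/..X; (2,1)=-1→.X./O.O/OXX/..X; (3,0)=-1→.X./O.O/O.X/X.X; (3,1)=-1→.X./O.O/O.X/.XX
ply 2, O at XX./O.O/O.X/..X | (0,2)=-1→XXO/O.O/O.X/..X; (1,1)=+1→XX./OOO/O.X/..X*; (2,1)=-1→XX./O.O/OOX/..X; (3,0)=+1→XX./O.O/O.X/O.X; (3,1)=-1→XX./O.O/O.X/.OX
ply 3: XX./OOO/O.X/..X is terminal -1 (X); from .X./O.O/O.X/..X depth 6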